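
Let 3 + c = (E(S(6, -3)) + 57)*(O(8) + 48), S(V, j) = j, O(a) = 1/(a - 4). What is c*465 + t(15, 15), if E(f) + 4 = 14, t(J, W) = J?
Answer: 6007395/4 ≈ 1.5018e+6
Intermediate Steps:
O(a) = 1/(-4 + a)
E(f) = 10 (E(f) = -4 + 14 = 10)
c = 12919/4 (c = -3 + (10 + 57)*(1/(-4 + 8) + 48) = -3 + 67*(1/4 + 48) = -3 + 67*(¼ + 48) = -3 + 67*(193/4) = -3 + 12931/4 = 12919/4 ≈ 3229.8)
c*465 + t(15, 15) = (12919/4)*465 + 15 = 6007335/4 + 15 = 6007395/4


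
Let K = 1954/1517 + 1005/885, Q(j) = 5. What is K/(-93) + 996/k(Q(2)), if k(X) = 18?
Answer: 153455171/2774593 ≈ 55.307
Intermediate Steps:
K = 216925/89503 (K = 1954*(1/1517) + 1005*(1/885) = 1954/1517 + 67/59 = 216925/89503 ≈ 2.4237)
K/(-93) + 996/k(Q(2)) = (216925/89503)/(-93) + 996/18 = (216925/89503)*(-1/93) + 996*(1/18) = -216925/8323779 + 166/3 = 153455171/2774593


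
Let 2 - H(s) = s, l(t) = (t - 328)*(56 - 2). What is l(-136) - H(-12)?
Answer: -25070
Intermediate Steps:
l(t) = -17712 + 54*t (l(t) = (-328 + t)*54 = -17712 + 54*t)
H(s) = 2 - s
l(-136) - H(-12) = (-17712 + 54*(-136)) - (2 - 1*(-12)) = (-17712 - 7344) - (2 + 12) = -25056 - 1*14 = -25056 - 14 = -25070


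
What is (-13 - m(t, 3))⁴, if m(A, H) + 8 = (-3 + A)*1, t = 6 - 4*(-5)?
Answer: 614656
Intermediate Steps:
t = 26 (t = 6 + 20 = 26)
m(A, H) = -11 + A (m(A, H) = -8 + (-3 + A)*1 = -8 + (-3 + A) = -11 + A)
(-13 - m(t, 3))⁴ = (-13 - (-11 + 26))⁴ = (-13 - 1*15)⁴ = (-13 - 15)⁴ = (-28)⁴ = 614656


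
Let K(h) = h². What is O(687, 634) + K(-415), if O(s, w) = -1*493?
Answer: 171732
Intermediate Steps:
O(s, w) = -493
O(687, 634) + K(-415) = -493 + (-415)² = -493 + 172225 = 171732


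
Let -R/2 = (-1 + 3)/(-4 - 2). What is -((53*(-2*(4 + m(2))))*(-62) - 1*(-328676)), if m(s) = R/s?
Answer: -1071464/3 ≈ -3.5715e+5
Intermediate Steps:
R = ⅔ (R = -2*(-1 + 3)/(-4 - 2) = -4/(-6) = -4*(-1)/6 = -2*(-⅓) = ⅔ ≈ 0.66667)
m(s) = 2/(3*s)
-((53*(-2*(4 + m(2))))*(-62) - 1*(-328676)) = -((53*(-2*(4 + (⅔)/2)))*(-62) - 1*(-328676)) = -((53*(-2*(4 + (⅔)*(½))))*(-62) + 328676) = -((53*(-2*(4 + ⅓)))*(-62) + 328676) = -((53*(-2*13/3))*(-62) + 328676) = -((53*(-26/3))*(-62) + 328676) = -(-1378/3*(-62) + 328676) = -(85436/3 + 328676) = -1*1071464/3 = -1071464/3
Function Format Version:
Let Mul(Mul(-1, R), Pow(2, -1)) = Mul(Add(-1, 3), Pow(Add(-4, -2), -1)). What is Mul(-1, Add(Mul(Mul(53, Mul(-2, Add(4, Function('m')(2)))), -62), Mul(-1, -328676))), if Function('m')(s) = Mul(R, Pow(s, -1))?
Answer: Rational(-1071464, 3) ≈ -3.5715e+5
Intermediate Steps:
R = Rational(2, 3) (R = Mul(-2, Mul(Add(-1, 3), Pow(Add(-4, -2), -1))) = Mul(-2, Mul(2, Pow(-6, -1))) = Mul(-2, Mul(2, Rational(-1, 6))) = Mul(-2, Rational(-1, 3)) = Rational(2, 3) ≈ 0.66667)
Function('m')(s) = Mul(Rational(2, 3), Pow(s, -1))
Mul(-1, Add(Mul(Mul(53, Mul(-2, Add(4, Function('m')(2)))), -62), Mul(-1, -328676))) = Mul(-1, Add(Mul(Mul(53, Mul(-2, Add(4, Mul(Rational(2, 3), Pow(2, -1))))), -62), Mul(-1, -328676))) = Mul(-1, Add(Mul(Mul(53, Mul(-2, Add(4, Mul(Rational(2, 3), Rational(1, 2))))), -62), 328676)) = Mul(-1, Add(Mul(Mul(53, Mul(-2, Add(4, Rational(1, 3)))), -62), 328676)) = Mul(-1, Add(Mul(Mul(53, Mul(-2, Rational(13, 3))), -62), 328676)) = Mul(-1, Add(Mul(Mul(53, Rational(-26, 3)), -62), 328676)) = Mul(-1, Add(Mul(Rational(-1378, 3), -62), 328676)) = Mul(-1, Add(Rational(85436, 3), 328676)) = Mul(-1, Rational(1071464, 3)) = Rational(-1071464, 3)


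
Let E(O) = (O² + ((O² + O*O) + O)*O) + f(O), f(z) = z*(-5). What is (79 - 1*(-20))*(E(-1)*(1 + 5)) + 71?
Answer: 3041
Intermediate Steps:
f(z) = -5*z
E(O) = O² - 5*O + O*(O + 2*O²) (E(O) = (O² + ((O² + O*O) + O)*O) - 5*O = (O² + ((O² + O²) + O)*O) - 5*O = (O² + (2*O² + O)*O) - 5*O = (O² + (O + 2*O²)*O) - 5*O = (O² + O*(O + 2*O²)) - 5*O = O² - 5*O + O*(O + 2*O²))
(79 - 1*(-20))*(E(-1)*(1 + 5)) + 71 = (79 - 1*(-20))*((-(-5 + 2*(-1) + 2*(-1)²))*(1 + 5)) + 71 = (79 + 20)*(-(-5 - 2 + 2*1)*6) + 71 = 99*(-(-5 - 2 + 2)*6) + 71 = 99*(-1*(-5)*6) + 71 = 99*(5*6) + 71 = 99*30 + 71 = 2970 + 71 = 3041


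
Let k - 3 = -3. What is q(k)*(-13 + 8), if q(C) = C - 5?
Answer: 25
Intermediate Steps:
k = 0 (k = 3 - 3 = 0)
q(C) = -5 + C
q(k)*(-13 + 8) = (-5 + 0)*(-13 + 8) = -5*(-5) = 25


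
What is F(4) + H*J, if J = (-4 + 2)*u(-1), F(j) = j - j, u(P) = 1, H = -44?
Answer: 88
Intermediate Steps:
F(j) = 0
J = -2 (J = (-4 + 2)*1 = -2*1 = -2)
F(4) + H*J = 0 - 44*(-2) = 0 + 88 = 88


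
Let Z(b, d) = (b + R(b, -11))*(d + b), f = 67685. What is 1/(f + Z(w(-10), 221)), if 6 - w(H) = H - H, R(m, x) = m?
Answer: 1/70409 ≈ 1.4203e-5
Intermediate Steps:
w(H) = 6 (w(H) = 6 - (H - H) = 6 - 1*0 = 6 + 0 = 6)
Z(b, d) = 2*b*(b + d) (Z(b, d) = (b + b)*(d + b) = (2*b)*(b + d) = 2*b*(b + d))
1/(f + Z(w(-10), 221)) = 1/(67685 + 2*6*(6 + 221)) = 1/(67685 + 2*6*227) = 1/(67685 + 2724) = 1/70409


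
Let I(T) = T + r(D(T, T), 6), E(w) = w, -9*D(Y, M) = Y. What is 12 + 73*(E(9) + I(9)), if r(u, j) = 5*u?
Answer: 961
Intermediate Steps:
D(Y, M) = -Y/9
I(T) = 4*T/9 (I(T) = T + 5*(-T/9) = T - 5*T/9 = 4*T/9)
12 + 73*(E(9) + I(9)) = 12 + 73*(9 + (4/9)*9) = 12 + 73*(9 + 4) = 12 + 73*13 = 12 + 949 = 961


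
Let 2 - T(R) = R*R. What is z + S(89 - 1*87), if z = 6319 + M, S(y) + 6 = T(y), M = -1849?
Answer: 4462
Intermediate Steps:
T(R) = 2 - R² (T(R) = 2 - R*R = 2 - R²)
S(y) = -4 - y² (S(y) = -6 + (2 - y²) = -4 - y²)
z = 4470 (z = 6319 - 1849 = 4470)
z + S(89 - 1*87) = 4470 + (-4 - (89 - 1*87)²) = 4470 + (-4 - (89 - 87)²) = 4470 + (-4 - 1*2²) = 4470 + (-4 - 1*4) = 4470 + (-4 - 4) = 4470 - 8 = 4462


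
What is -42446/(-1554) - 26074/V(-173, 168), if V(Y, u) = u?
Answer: -397477/3108 ≈ -127.89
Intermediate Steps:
-42446/(-1554) - 26074/V(-173, 168) = -42446/(-1554) - 26074/168 = -42446*(-1/1554) - 26074*1/168 = 21223/777 - 13037/84 = -397477/3108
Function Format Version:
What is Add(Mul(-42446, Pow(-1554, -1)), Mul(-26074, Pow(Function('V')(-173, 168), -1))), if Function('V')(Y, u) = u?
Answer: Rational(-397477, 3108) ≈ -127.89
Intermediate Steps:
Add(Mul(-42446, Pow(-1554, -1)), Mul(-26074, Pow(Function('V')(-173, 168), -1))) = Add(Mul(-42446, Pow(-1554, -1)), Mul(-26074, Pow(168, -1))) = Add(Mul(-42446, Rational(-1, 1554)), Mul(-26074, Rational(1, 168))) = Add(Rational(21223, 777), Rational(-13037, 84)) = Rational(-397477, 3108)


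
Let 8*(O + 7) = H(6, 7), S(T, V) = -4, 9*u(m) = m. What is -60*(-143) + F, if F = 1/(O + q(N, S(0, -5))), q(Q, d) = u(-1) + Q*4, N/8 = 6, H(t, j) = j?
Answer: 114757572/13375 ≈ 8580.0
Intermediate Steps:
N = 48 (N = 8*6 = 48)
u(m) = m/9
O = -49/8 (O = -7 + (⅛)*7 = -7 + 7/8 = -49/8 ≈ -6.1250)
q(Q, d) = -⅑ + 4*Q (q(Q, d) = (⅑)*(-1) + Q*4 = -⅑ + 4*Q)
F = 72/13375 (F = 1/(-49/8 + (-⅑ + 4*48)) = 1/(-49/8 + (-⅑ + 192)) = 1/(-49/8 + 1727/9) = 1/(13375/72) = 72/13375 ≈ 0.0053832)
-60*(-143) + F = -60*(-143) + 72/13375 = 8580 + 72/13375 = 114757572/13375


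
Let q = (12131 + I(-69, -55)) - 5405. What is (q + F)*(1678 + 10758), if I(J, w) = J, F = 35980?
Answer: 530233732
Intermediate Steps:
q = 6657 (q = (12131 - 69) - 5405 = 12062 - 5405 = 6657)
(q + F)*(1678 + 10758) = (6657 + 35980)*(1678 + 10758) = 42637*12436 = 530233732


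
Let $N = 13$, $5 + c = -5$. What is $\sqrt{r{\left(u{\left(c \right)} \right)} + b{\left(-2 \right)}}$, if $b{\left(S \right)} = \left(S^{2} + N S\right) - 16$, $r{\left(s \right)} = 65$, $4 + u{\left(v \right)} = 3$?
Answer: $3 \sqrt{3} \approx 5.1962$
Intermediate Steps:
$c = -10$ ($c = -5 - 5 = -10$)
$u{\left(v \right)} = -1$ ($u{\left(v \right)} = -4 + 3 = -1$)
$b{\left(S \right)} = -16 + S^{2} + 13 S$ ($b{\left(S \right)} = \left(S^{2} + 13 S\right) - 16 = -16 + S^{2} + 13 S$)
$\sqrt{r{\left(u{\left(c \right)} \right)} + b{\left(-2 \right)}} = \sqrt{65 + \left(-16 + \left(-2\right)^{2} + 13 \left(-2\right)\right)} = \sqrt{65 - 38} = \sqrt{27} = 3 \sqrt{3}$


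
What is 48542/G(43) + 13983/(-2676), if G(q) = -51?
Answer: -43537175/45492 ≈ -957.03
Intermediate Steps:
48542/G(43) + 13983/(-2676) = 48542/(-51) + 13983/(-2676) = 48542*(-1/51) + 13983*(-1/2676) = -48542/51 - 4661/892 = -43537175/45492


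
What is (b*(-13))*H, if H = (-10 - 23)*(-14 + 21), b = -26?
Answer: -78078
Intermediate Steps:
H = -231 (H = -33*7 = -231)
(b*(-13))*H = -26*(-13)*(-231) = 338*(-231) = -78078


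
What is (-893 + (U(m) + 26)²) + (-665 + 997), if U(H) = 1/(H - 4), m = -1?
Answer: 2616/25 ≈ 104.64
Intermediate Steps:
U(H) = 1/(-4 + H)
(-893 + (U(m) + 26)²) + (-665 + 997) = (-893 + (1/(-4 - 1) + 26)²) + (-665 + 997) = (-893 + (1/(-5) + 26)²) + 332 = (-893 + (-⅕ + 26)²) + 332 = (-893 + (129/5)²) + 332 = (-893 + 16641/25) + 332 = -5684/25 + 332 = 2616/25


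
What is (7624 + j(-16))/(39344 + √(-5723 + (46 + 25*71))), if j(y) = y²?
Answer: 155015360/773977119 - 3940*I*√3902/773977119 ≈ 0.20028 - 0.00031799*I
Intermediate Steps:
(7624 + j(-16))/(39344 + √(-5723 + (46 + 25*71))) = (7624 + (-16)²)/(39344 + √(-5723 + (46 + 25*71))) = (7624 + 256)/(39344 + √(-5723 + (46 + 1775))) = 7880/(39344 + √(-5723 + 1821)) = 7880/(39344 + √(-3902)) = 7880/(39344 + I*√3902)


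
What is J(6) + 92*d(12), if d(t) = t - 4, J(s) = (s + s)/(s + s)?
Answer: 737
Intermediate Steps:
J(s) = 1 (J(s) = (2*s)/((2*s)) = (2*s)*(1/(2*s)) = 1)
d(t) = -4 + t
J(6) + 92*d(12) = 1 + 92*(-4 + 12) = 1 + 92*8 = 1 + 736 = 737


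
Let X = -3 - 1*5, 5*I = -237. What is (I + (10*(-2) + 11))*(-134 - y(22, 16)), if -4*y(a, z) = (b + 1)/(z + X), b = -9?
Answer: 75717/10 ≈ 7571.7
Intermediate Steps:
I = -237/5 (I = (⅕)*(-237) = -237/5 ≈ -47.400)
X = -8 (X = -3 - 5 = -8)
y(a, z) = 2/(-8 + z) (y(a, z) = -(-9 + 1)/(4*(z - 8)) = -(-2)/(-8 + z) = 2/(-8 + z))
(I + (10*(-2) + 11))*(-134 - y(22, 16)) = (-237/5 + (10*(-2) + 11))*(-134 - 2/(-8 + 16)) = (-237/5 + (-20 + 11))*(-134 - 2/8) = (-237/5 - 9)*(-134 - 2/8) = -282*(-134 - 1*¼)/5 = -282*(-134 - ¼)/5 = -282/5*(-537/4) = 75717/10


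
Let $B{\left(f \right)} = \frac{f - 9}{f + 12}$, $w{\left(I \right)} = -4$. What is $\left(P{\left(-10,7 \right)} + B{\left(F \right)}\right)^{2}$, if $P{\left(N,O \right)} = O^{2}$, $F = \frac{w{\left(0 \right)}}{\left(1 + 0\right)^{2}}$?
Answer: $\frac{143641}{64} \approx 2244.4$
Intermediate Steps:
$F = -4$ ($F = - \frac{4}{\left(1 + 0\right)^{2}} = - \frac{4}{1^{2}} = - \frac{4}{1} = \left(-4\right) 1 = -4$)
$B{\left(f \right)} = \frac{-9 + f}{12 + f}$
$\left(P{\left(-10,7 \right)} + B{\left(F \right)}\right)^{2} = \left(7^{2} + \frac{-9 - 4}{12 - 4}\right)^{2} = \left(49 + \frac{1}{8} \left(-13\right)\right)^{2} = \left(49 - \frac{13}{8}\right)^{2} = \left(\frac{379}{8}\right)^{2} = \frac{143641}{64}$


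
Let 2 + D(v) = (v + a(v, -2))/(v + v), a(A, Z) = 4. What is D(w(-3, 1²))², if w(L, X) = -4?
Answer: 4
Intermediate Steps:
D(v) = -2 + (4 + v)/(2*v) (D(v) = -2 + (v + 4)/(v + v) = -2 + (4 + v)/((2*v)) = -2 + (4 + v)*(1/(2*v)) = -2 + (4 + v)/(2*v))
D(w(-3, 1²))² = (-3/2 + 2/(-4))² = (-3/2 + 2*(-¼))² = (-3/2 - ½)² = (-2)² = 4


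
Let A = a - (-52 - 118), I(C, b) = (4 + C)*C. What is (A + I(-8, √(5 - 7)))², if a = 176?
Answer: 142884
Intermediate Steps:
I(C, b) = C*(4 + C)
A = 346 (A = 176 - (-52 - 118) = 176 - 1*(-170) = 176 + 170 = 346)
(A + I(-8, √(5 - 7)))² = (346 - 8*(4 - 8))² = (346 - 8*(-4))² = (346 + 32)² = 378² = 142884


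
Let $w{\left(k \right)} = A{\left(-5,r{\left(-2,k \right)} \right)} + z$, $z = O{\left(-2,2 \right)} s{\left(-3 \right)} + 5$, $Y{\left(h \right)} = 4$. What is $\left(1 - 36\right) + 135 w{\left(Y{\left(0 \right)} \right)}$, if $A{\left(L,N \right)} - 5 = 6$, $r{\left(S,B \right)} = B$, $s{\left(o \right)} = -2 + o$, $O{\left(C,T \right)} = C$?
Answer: $3475$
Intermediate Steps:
$A{\left(L,N \right)} = 11$ ($A{\left(L,N \right)} = 5 + 6 = 11$)
$z = 15$ ($z = - 2 \left(-2 - 3\right) + 5 = \left(-2\right) \left(-5\right) + 5 = 10 + 5 = 15$)
$w{\left(k \right)} = 26$ ($w{\left(k \right)} = 11 + 15 = 26$)
$\left(1 - 36\right) + 135 w{\left(Y{\left(0 \right)} \right)} = \left(1 - 36\right) + 135 \cdot 26 = -35 + 3510 = 3475$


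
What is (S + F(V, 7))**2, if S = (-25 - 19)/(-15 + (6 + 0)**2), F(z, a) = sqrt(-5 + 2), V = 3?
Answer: 613/441 - 88*I*sqrt(3)/21 ≈ 1.39 - 7.2581*I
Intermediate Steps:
F(z, a) = I*sqrt(3) (F(z, a) = sqrt(-3) = I*sqrt(3))
S = -44/21 (S = -44/(-15 + 6**2) = -44/(-15 + 36) = -44/21 ≈ -2.0952)
(S + F(V, 7))**2 = (-44/21 + I*sqrt(3))**2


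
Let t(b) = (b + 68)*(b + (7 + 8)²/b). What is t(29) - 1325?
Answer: 64977/29 ≈ 2240.6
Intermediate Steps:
t(b) = (68 + b)*(b + 225/b) (t(b) = (68 + b)*(b + 15²/b) = (68 + b)*(b + 225/b))
t(29) - 1325 = (225 + 29² + 68*29 + 15300/29) - 1325 = (225 + 841 + 1972 + 15300*(1/29)) - 1325 = (225 + 841 + 1972 + 15300/29) - 1325 = 103402/29 - 1325 = 64977/29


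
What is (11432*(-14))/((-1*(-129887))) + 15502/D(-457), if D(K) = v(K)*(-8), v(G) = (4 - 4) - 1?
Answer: 1006113945/519548 ≈ 1936.5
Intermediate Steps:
v(G) = -1 (v(G) = 0 - 1 = -1)
D(K) = 8 (D(K) = -1*(-8) = 8)
(11432*(-14))/((-1*(-129887))) + 15502/D(-457) = (11432*(-14))/((-1*(-129887))) + 15502/8 = -160048/129887 + 15502*(⅛) = -160048*1/129887 + 7751/4 = -160048/129887 + 7751/4 = 1006113945/519548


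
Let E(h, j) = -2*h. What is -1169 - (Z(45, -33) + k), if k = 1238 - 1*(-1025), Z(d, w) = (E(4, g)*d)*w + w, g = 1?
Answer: -15279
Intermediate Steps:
Z(d, w) = w - 8*d*w (Z(d, w) = ((-2*4)*d)*w + w = (-8*d)*w + w = -8*d*w + w = w - 8*d*w)
k = 2263 (k = 1238 + 1025 = 2263)
-1169 - (Z(45, -33) + k) = -1169 - (-33*(1 - 8*45) + 2263) = -1169 - (-33*(1 - 360) + 2263) = -1169 - (-33*(-359) + 2263) = -1169 - (11847 + 2263) = -1169 - 1*14110 = -1169 - 14110 = -15279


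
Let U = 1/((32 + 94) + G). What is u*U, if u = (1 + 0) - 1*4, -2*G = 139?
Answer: -6/113 ≈ -0.053097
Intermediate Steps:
G = -139/2 (G = -1/2*139 = -139/2 ≈ -69.500)
u = -3 (u = 1 - 4 = -3)
U = 2/113 (U = 1/((32 + 94) - 139/2) = 1/(126 - 139/2) = 1/(113/2) = 2/113 ≈ 0.017699)
u*U = -3*2/113 = -6/113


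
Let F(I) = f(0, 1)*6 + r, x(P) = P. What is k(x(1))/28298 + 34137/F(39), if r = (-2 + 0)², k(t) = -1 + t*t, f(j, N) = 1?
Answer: 34137/10 ≈ 3413.7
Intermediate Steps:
k(t) = -1 + t²
r = 4 (r = (-2)² = 4)
F(I) = 10 (F(I) = 1*6 + 4 = 6 + 4 = 10)
k(x(1))/28298 + 34137/F(39) = (-1 + 1²)/28298 + 34137/10 = (-1 + 1)*(1/28298) + 34137*(⅒) = 0*(1/28298) + 34137/10 = 0 + 34137/10 = 34137/10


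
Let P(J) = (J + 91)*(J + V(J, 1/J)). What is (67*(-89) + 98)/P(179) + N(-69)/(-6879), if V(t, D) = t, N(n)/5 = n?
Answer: -155503/14776092 ≈ -0.010524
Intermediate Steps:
N(n) = 5*n
P(J) = 2*J*(91 + J) (P(J) = (J + 91)*(J + J) = (91 + J)*(2*J) = 2*J*(91 + J))
(67*(-89) + 98)/P(179) + N(-69)/(-6879) = (67*(-89) + 98)/((2*179*(91 + 179))) + (5*(-69))/(-6879) = (-5963 + 98)/((2*179*270)) - 345*(-1/6879) = -5865/96660 + 115/2293 = -5865*1/96660 + 115/2293 = -391/6444 + 115/2293 = -155503/14776092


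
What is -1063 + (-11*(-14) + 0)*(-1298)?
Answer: -200955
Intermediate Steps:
-1063 + (-11*(-14) + 0)*(-1298) = -1063 + (154 + 0)*(-1298) = -1063 + 154*(-1298) = -1063 - 199892 = -200955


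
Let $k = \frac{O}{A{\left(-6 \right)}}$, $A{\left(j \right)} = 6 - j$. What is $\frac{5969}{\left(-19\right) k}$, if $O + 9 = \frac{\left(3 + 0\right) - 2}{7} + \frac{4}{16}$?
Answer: $\frac{2005584}{4579} \approx 438.0$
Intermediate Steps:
$O = - \frac{241}{28}$ ($O = -9 + \left(\frac{\left(3 + 0\right) - 2}{7} + \frac{4}{16}\right) = -9 + \left(\left(3 - 2\right) \frac{1}{7} + 4 \cdot \frac{1}{16}\right) = -9 + \left(1 \cdot \frac{1}{7} + \frac{1}{4}\right) = -9 + \left(\frac{1}{7} + \frac{1}{4}\right) = -9 + \frac{11}{28} = - \frac{241}{28} \approx -8.6071$)
$k = - \frac{241}{336}$ ($k = - \frac{241}{28 \left(6 - -6\right)} = - \frac{241}{28 \left(6 + 6\right)} = - \frac{241}{28 \cdot 12} = \left(- \frac{241}{28}\right) \frac{1}{12} = - \frac{241}{336} \approx -0.71726$)
$\frac{5969}{\left(-19\right) k} = \frac{5969}{\left(-19\right) \left(- \frac{241}{336}\right)} = \frac{5969}{\frac{4579}{336}} = 5969 \cdot \frac{336}{4579} = \frac{2005584}{4579}$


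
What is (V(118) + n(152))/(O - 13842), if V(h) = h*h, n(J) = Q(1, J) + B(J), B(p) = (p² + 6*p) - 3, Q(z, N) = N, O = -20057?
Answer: -38089/33899 ≈ -1.1236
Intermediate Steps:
B(p) = -3 + p² + 6*p
n(J) = -3 + J² + 7*J (n(J) = J + (-3 + J² + 6*J) = -3 + J² + 7*J)
V(h) = h²
(V(118) + n(152))/(O - 13842) = (118² + (-3 + 152² + 7*152))/(-20057 - 13842) = (13924 + (-3 + 23104 + 1064))/(-33899) = (13924 + 24165)*(-1/33899) = 38089*(-1/33899) = -38089/33899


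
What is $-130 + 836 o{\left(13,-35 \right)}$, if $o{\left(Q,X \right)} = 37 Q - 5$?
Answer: $397806$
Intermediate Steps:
$o{\left(Q,X \right)} = -5 + 37 Q$
$-130 + 836 o{\left(13,-35 \right)} = -130 + 836 \left(-5 + 37 \cdot 13\right) = -130 + 836 \left(-5 + 481\right) = -130 + 836 \cdot 476 = -130 + 397936 = 397806$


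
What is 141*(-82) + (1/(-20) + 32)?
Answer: -230601/20 ≈ -11530.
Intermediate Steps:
141*(-82) + (1/(-20) + 32) = -11562 + (-1/20 + 32) = -11562 + 639/20 = -230601/20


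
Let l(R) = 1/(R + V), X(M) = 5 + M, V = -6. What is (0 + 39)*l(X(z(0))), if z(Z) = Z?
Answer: -39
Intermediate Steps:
l(R) = 1/(-6 + R) (l(R) = 1/(R - 6) = 1/(-6 + R))
(0 + 39)*l(X(z(0))) = (0 + 39)/(-6 + (5 + 0)) = 39/(-6 + 5) = 39/(-1) = 39*(-1) = -39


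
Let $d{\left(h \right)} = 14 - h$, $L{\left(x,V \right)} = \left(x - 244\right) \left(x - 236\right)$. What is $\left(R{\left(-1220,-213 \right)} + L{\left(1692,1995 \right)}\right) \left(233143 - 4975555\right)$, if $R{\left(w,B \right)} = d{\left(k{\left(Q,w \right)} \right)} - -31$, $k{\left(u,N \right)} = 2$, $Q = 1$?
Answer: $-9998574234372$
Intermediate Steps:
$L{\left(x,V \right)} = \left(-244 + x\right) \left(-236 + x\right)$
$R{\left(w,B \right)} = 43$ ($R{\left(w,B \right)} = \left(14 - 2\right) - -31 = \left(14 - 2\right) + 31 = 12 + 31 = 43$)
$\left(R{\left(-1220,-213 \right)} + L{\left(1692,1995 \right)}\right) \left(233143 - 4975555\right) = \left(43 + \left(57584 + 1692^{2} - 812160\right)\right) \left(233143 - 4975555\right) = \left(43 + \left(57584 + 2862864 - 812160\right)\right) \left(-4742412\right) = \left(43 + 2108288\right) \left(-4742412\right) = 2108331 \left(-4742412\right) = -9998574234372$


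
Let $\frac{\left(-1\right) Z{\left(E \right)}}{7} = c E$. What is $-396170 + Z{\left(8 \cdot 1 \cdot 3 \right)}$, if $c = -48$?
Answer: $-388106$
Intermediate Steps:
$Z{\left(E \right)} = 336 E$ ($Z{\left(E \right)} = - 7 \left(- 48 E\right) = 336 E$)
$-396170 + Z{\left(8 \cdot 1 \cdot 3 \right)} = -396170 + 336 \cdot 8 \cdot 1 \cdot 3 = -396170 + 336 \cdot 8 \cdot 3 = -396170 + 336 \cdot 24 = -396170 + 8064 = -388106$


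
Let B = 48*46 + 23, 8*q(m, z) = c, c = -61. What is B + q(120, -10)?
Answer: 17787/8 ≈ 2223.4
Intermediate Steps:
q(m, z) = -61/8 (q(m, z) = (1/8)*(-61) = -61/8)
B = 2231 (B = 2208 + 23 = 2231)
B + q(120, -10) = 2231 - 61/8 = 17787/8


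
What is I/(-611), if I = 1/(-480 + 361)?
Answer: 1/72709 ≈ 1.3753e-5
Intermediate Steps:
I = -1/119 (I = 1/(-119) = -1/119 ≈ -0.0084034)
I/(-611) = -1/119/(-611) = -1/119*(-1/611) = 1/72709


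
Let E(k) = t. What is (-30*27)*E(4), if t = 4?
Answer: -3240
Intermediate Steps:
E(k) = 4
(-30*27)*E(4) = -30*27*4 = -810*4 = -3240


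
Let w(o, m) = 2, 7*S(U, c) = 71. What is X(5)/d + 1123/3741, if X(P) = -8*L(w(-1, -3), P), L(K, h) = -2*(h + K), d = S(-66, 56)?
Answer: 3012677/265611 ≈ 11.342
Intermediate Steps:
S(U, c) = 71/7 (S(U, c) = (⅐)*71 = 71/7)
d = 71/7 ≈ 10.143
L(K, h) = -2*K - 2*h (L(K, h) = -2*(K + h) = -2*K - 2*h)
X(P) = 32 + 16*P (X(P) = -8*(-2*2 - 2*P) = -8*(-4 - 2*P) = 32 + 16*P)
X(5)/d + 1123/3741 = (32 + 16*5)/(71/7) + 1123/3741 = (32 + 80)*(7/71) + 1123*(1/3741) = 112*(7/71) + 1123/3741 = 784/71 + 1123/3741 = 3012677/265611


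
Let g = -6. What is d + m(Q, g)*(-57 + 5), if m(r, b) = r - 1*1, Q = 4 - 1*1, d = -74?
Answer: -178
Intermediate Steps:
Q = 3 (Q = 4 - 1 = 3)
m(r, b) = -1 + r (m(r, b) = r - 1 = -1 + r)
d + m(Q, g)*(-57 + 5) = -74 + (-1 + 3)*(-57 + 5) = -74 + 2*(-52) = -74 - 104 = -178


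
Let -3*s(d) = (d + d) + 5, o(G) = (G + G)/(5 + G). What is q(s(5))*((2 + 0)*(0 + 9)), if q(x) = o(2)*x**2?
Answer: 1800/7 ≈ 257.14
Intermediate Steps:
o(G) = 2*G/(5 + G) (o(G) = (2*G)/(5 + G) = 2*G/(5 + G))
s(d) = -5/3 - 2*d/3 (s(d) = -((d + d) + 5)/3 = -(2*d + 5)/3 = -(5 + 2*d)/3 = -5/3 - 2*d/3)
q(x) = 4*x**2/7 (q(x) = (2*2/(5 + 2))*x**2 = (2*2/7)*x**2 = (2*2*(1/7))*x**2 = 4*x**2/7)
q(s(5))*((2 + 0)*(0 + 9)) = (4*(-5/3 - 2/3*5)**2/7)*((2 + 0)*(0 + 9)) = (4*(-5/3 - 10/3)**2/7)*(2*9) = ((4/7)*(-5)**2)*18 = ((4/7)*25)*18 = (100/7)*18 = 1800/7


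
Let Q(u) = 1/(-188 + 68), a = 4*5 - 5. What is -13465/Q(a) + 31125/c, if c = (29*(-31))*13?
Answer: 18883823475/11687 ≈ 1.6158e+6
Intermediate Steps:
c = -11687 (c = -899*13 = -11687)
a = 15 (a = 20 - 5 = 15)
Q(u) = -1/120 (Q(u) = 1/(-120) = -1/120)
-13465/Q(a) + 31125/c = -13465/(-1/120) + 31125/(-11687) = -13465*(-120) + 31125*(-1/11687) = 1615800 - 31125/11687 = 18883823475/11687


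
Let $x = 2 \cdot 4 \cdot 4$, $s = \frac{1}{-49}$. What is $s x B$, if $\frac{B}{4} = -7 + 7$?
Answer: $0$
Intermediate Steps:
$s = - \frac{1}{49} \approx -0.020408$
$x = 32$ ($x = 8 \cdot 4 = 32$)
$B = 0$ ($B = 4 \left(-7 + 7\right) = 4 \cdot 0 = 0$)
$s x B = \left(- \frac{1}{49}\right) 32 \cdot 0 = \left(- \frac{32}{49}\right) 0 = 0$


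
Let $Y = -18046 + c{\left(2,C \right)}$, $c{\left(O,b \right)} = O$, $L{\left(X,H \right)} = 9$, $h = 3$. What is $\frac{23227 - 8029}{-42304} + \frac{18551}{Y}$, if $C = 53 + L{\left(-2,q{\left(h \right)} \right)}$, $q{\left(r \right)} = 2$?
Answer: $- \frac{10182829}{7339744} \approx -1.3874$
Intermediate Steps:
$C = 62$ ($C = 53 + 9 = 62$)
$Y = -18044$ ($Y = -18046 + 2 = -18044$)
$\frac{23227 - 8029}{-42304} + \frac{18551}{Y} = \frac{23227 - 8029}{-42304} + \frac{18551}{-18044} = \left(23227 - 8029\right) \left(- \frac{1}{42304}\right) + 18551 \left(- \frac{1}{18044}\right) = 15198 \left(- \frac{1}{42304}\right) - \frac{1427}{1388} = - \frac{7599}{21152} - \frac{1427}{1388} = - \frac{10182829}{7339744}$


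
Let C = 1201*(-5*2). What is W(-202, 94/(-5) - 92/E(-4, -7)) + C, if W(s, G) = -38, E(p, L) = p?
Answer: -12048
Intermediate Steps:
C = -12010 (C = 1201*(-10) = -12010)
W(-202, 94/(-5) - 92/E(-4, -7)) + C = -38 - 12010 = -12048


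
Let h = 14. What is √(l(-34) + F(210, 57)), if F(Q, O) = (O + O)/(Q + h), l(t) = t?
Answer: 11*I*√217/28 ≈ 5.7871*I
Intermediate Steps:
F(Q, O) = 2*O/(14 + Q) (F(Q, O) = (O + O)/(Q + 14) = (2*O)/(14 + Q) = 2*O/(14 + Q))
√(l(-34) + F(210, 57)) = √(-34 + 2*57/(14 + 210)) = √(-34 + 2*57/224) = √(-34 + 2*57*(1/224)) = √(-34 + 57/112) = √(-3751/112) = 11*I*√217/28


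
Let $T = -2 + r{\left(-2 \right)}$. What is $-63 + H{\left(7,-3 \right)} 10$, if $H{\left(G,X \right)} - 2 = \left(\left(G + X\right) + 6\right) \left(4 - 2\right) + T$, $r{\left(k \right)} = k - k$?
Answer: $137$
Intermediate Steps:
$r{\left(k \right)} = 0$
$T = -2$ ($T = -2 + 0 = -2$)
$H{\left(G,X \right)} = 12 + 2 G + 2 X$ ($H{\left(G,X \right)} = 2 + \left(\left(\left(G + X\right) + 6\right) \left(4 - 2\right) - 2\right) = 2 + \left(\left(6 + G + X\right) 2 - 2\right) = 2 - \left(-10 - 2 G - 2 X\right) = 2 + \left(10 + 2 G + 2 X\right) = 12 + 2 G + 2 X$)
$-63 + H{\left(7,-3 \right)} 10 = -63 + \left(12 + 2 \cdot 7 + 2 \left(-3\right)\right) 10 = -63 + \left(12 + 14 - 6\right) 10 = -63 + 20 \cdot 10 = -63 + 200 = 137$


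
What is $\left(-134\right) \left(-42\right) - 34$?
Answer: $5594$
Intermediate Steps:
$\left(-134\right) \left(-42\right) - 34 = 5628 - 34 = 5594$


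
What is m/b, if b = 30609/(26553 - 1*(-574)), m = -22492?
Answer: -610140484/30609 ≈ -19933.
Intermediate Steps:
b = 30609/27127 (b = 30609/(26553 + 574) = 30609/27127 ≈ 1.1284)
m/b = -22492/30609/27127 = -22492*27127/30609 = -610140484/30609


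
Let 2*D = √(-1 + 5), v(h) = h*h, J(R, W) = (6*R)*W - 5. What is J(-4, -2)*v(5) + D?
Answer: 1076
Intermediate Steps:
J(R, W) = -5 + 6*R*W (J(R, W) = 6*R*W - 5 = -5 + 6*R*W)
v(h) = h²
D = 1 (D = √(-1 + 5)/2 = √4/2 = (½)*2 = 1)
J(-4, -2)*v(5) + D = (-5 + 6*(-4)*(-2))*5² + 1 = (-5 + 48)*25 + 1 = 43*25 + 1 = 1075 + 1 = 1076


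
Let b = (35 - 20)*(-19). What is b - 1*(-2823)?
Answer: 2538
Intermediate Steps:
b = -285 (b = 15*(-19) = -285)
b - 1*(-2823) = -285 - 1*(-2823) = -285 + 2823 = 2538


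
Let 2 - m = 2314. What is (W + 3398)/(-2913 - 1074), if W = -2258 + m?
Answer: 1172/3987 ≈ 0.29396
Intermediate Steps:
m = -2312 (m = 2 - 1*2314 = 2 - 2314 = -2312)
W = -4570 (W = -2258 - 2312 = -4570)
(W + 3398)/(-2913 - 1074) = (-4570 + 3398)/(-2913 - 1074) = -1172/(-3987) = -1172*(-1/3987) = 1172/3987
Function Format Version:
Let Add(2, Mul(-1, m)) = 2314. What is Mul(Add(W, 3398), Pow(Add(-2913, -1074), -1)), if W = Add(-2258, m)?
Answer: Rational(1172, 3987) ≈ 0.29396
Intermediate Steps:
m = -2312 (m = Add(2, Mul(-1, 2314)) = Add(2, -2314) = -2312)
W = -4570 (W = Add(-2258, -2312) = -4570)
Mul(Add(W, 3398), Pow(Add(-2913, -1074), -1)) = Mul(Add(-4570, 3398), Pow(Add(-2913, -1074), -1)) = Mul(-1172, Pow(-3987, -1)) = Mul(-1172, Rational(-1, 3987)) = Rational(1172, 3987)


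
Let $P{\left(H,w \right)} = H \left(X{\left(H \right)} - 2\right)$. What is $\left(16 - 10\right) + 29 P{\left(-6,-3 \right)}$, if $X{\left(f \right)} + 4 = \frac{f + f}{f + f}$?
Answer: $876$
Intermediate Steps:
$X{\left(f \right)} = -3$ ($X{\left(f \right)} = -4 + \frac{f + f}{f + f} = -4 + \frac{2 f}{2 f} = -4 + 2 f \frac{1}{2 f} = -4 + 1 = -3$)
$P{\left(H,w \right)} = - 5 H$ ($P{\left(H,w \right)} = H \left(-3 - 2\right) = H \left(-5\right) = - 5 H$)
$\left(16 - 10\right) + 29 P{\left(-6,-3 \right)} = \left(16 - 10\right) + 29 \left(\left(-5\right) \left(-6\right)\right) = \left(16 - 10\right) + 29 \cdot 30 = 6 + 870 = 876$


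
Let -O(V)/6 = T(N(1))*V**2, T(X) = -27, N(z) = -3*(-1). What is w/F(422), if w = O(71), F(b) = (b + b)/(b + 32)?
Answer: 92688867/211 ≈ 4.3928e+5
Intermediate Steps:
N(z) = 3
F(b) = 2*b/(32 + b) (F(b) = (2*b)/(32 + b) = 2*b/(32 + b))
O(V) = 162*V**2 (O(V) = -(-162)*V**2 = 162*V**2)
w = 816642 (w = 162*71**2 = 162*5041 = 816642)
w/F(422) = 816642/((2*422/(32 + 422))) = 816642/((2*422/454)) = 816642/((2*422*(1/454))) = 816642/(422/227) = 816642*(227/422) = 92688867/211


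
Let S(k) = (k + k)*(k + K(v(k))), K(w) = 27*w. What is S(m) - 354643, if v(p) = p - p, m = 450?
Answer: 50357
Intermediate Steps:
v(p) = 0
S(k) = 2*k² (S(k) = (k + k)*(k + 27*0) = (2*k)*(k + 0) = (2*k)*k = 2*k²)
S(m) - 354643 = 2*450² - 354643 = 2*202500 - 354643 = 405000 - 354643 = 50357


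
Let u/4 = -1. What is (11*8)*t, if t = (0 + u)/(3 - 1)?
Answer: -176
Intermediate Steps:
u = -4 (u = 4*(-1) = -4)
t = -2 (t = (0 - 4)/(3 - 1) = -4/2 = -4*½ = -2)
(11*8)*t = (11*8)*(-2) = 88*(-2) = -176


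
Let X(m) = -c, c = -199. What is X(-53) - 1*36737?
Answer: -36538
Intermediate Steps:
X(m) = 199 (X(m) = -1*(-199) = 199)
X(-53) - 1*36737 = 199 - 1*36737 = 199 - 36737 = -36538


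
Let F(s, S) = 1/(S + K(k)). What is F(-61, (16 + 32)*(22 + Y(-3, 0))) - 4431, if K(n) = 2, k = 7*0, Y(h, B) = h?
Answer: -4049933/914 ≈ -4431.0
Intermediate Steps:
k = 0
F(s, S) = 1/(2 + S) (F(s, S) = 1/(S + 2) = 1/(2 + S))
F(-61, (16 + 32)*(22 + Y(-3, 0))) - 4431 = 1/(2 + (16 + 32)*(22 - 3)) - 4431 = 1/(2 + 48*19) - 4431 = 1/(2 + 912) - 4431 = 1/914 - 4431 = -4049933/914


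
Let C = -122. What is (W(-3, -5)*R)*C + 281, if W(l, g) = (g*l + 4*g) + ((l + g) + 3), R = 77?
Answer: 94221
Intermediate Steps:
W(l, g) = 3 + l + 5*g + g*l (W(l, g) = (4*g + g*l) + ((g + l) + 3) = (4*g + g*l) + (3 + g + l) = 3 + l + 5*g + g*l)
(W(-3, -5)*R)*C + 281 = ((3 - 3 + 5*(-5) - 5*(-3))*77)*(-122) + 281 = ((3 - 3 - 25 + 15)*77)*(-122) + 281 = -10*77*(-122) + 281 = -770*(-122) + 281 = 93940 + 281 = 94221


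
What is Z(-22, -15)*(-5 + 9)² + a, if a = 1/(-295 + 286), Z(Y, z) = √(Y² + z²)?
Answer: -⅑ + 16*√709 ≈ 425.92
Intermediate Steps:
a = -⅑ (a = 1/(-9) = -⅑ ≈ -0.11111)
Z(-22, -15)*(-5 + 9)² + a = √((-22)² + (-15)²)*(-5 + 9)² - ⅑ = √(484 + 225)*4² - ⅑ = √709*16 - ⅑ = 16*√709 - ⅑ = -⅑ + 16*√709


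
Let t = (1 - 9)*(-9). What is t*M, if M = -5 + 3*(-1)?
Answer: -576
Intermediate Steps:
M = -8 (M = -5 - 3 = -8)
t = 72 (t = -8*(-9) = 72)
t*M = 72*(-8) = -576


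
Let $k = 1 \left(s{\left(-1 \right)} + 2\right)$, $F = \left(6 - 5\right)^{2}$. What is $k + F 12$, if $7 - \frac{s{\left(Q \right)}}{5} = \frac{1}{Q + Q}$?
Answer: $\frac{103}{2} \approx 51.5$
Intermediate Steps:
$s{\left(Q \right)} = 35 - \frac{5}{2 Q}$ ($s{\left(Q \right)} = 35 - \frac{5}{Q + Q} = 35 - \frac{5}{2 Q}$)
$F = 1$ ($F = 1^{2} = 1$)
$k = \frac{79}{2}$ ($k = 1 \left(\left(35 - \frac{5}{2 \left(-1\right)}\right) + 2\right) = 1 \left(\left(35 - - \frac{5}{2}\right) + 2\right) = 1 \left(\left(35 + \frac{5}{2}\right) + 2\right) = 1 \left(\frac{75}{2} + 2\right) = 1 \cdot \frac{79}{2} = \frac{79}{2} \approx 39.5$)
$k + F 12 = \frac{79}{2} + 1 \cdot 12 = \frac{79}{2} + 12 = \frac{103}{2}$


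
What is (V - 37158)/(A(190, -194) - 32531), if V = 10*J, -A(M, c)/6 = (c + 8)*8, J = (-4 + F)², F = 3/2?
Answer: 74191/47206 ≈ 1.5716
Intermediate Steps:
F = 3/2 (F = 3*(½) = 3/2 ≈ 1.5000)
J = 25/4 (J = (-4 + 3/2)² = (-5/2)² = 25/4 ≈ 6.2500)
A(M, c) = -384 - 48*c (A(M, c) = -6*(c + 8)*8 = -6*(8 + c)*8 = -6*(64 + 8*c) = -384 - 48*c)
V = 125/2 (V = 10*(25/4) = 125/2 ≈ 62.500)
(V - 37158)/(A(190, -194) - 32531) = (125/2 - 37158)/((-384 - 48*(-194)) - 32531) = -74191/(2*((-384 + 9312) - 32531)) = -74191/(2*(8928 - 32531)) = -74191/2/(-23603) = -74191/2*(-1/23603) = 74191/47206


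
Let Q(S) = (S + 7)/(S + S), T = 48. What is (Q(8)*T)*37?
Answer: 1665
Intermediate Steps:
Q(S) = (7 + S)/(2*S) (Q(S) = (7 + S)/((2*S)) = (7 + S)*(1/(2*S)) = (7 + S)/(2*S))
(Q(8)*T)*37 = (((1/2)*(7 + 8)/8)*48)*37 = (((1/2)*(1/8)*15)*48)*37 = ((15/16)*48)*37 = 45*37 = 1665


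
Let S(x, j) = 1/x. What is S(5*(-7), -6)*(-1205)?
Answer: 241/7 ≈ 34.429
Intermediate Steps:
S(5*(-7), -6)*(-1205) = -1205/(5*(-7)) = -1205/(-35) = -1/35*(-1205) = 241/7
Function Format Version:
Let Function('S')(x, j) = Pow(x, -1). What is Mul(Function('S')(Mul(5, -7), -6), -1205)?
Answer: Rational(241, 7) ≈ 34.429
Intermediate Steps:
Mul(Function('S')(Mul(5, -7), -6), -1205) = Mul(Pow(Mul(5, -7), -1), -1205) = Mul(Pow(-35, -1), -1205) = Mul(Rational(-1, 35), -1205) = Rational(241, 7)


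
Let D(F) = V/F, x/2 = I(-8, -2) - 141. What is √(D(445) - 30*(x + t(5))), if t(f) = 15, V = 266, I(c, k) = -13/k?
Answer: √1509068870/445 ≈ 87.296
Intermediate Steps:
x = -269 (x = 2*(-13/(-2) - 141) = 2*(-13*(-½) - 141) = 2*(13/2 - 141) = 2*(-269/2) = -269)
D(F) = 266/F
√(D(445) - 30*(x + t(5))) = √(266/445 - 30*(-269 + 15)) = √(266*(1/445) - 30*(-254)) = √(266/445 + 7620) = √(3391166/445) = √1509068870/445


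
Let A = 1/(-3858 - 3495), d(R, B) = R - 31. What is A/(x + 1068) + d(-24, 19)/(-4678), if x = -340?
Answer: 147204721/12520629576 ≈ 0.011757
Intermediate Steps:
d(R, B) = -31 + R
A = -1/7353 (A = 1/(-7353) = -1/7353 ≈ -0.00013600)
A/(x + 1068) + d(-24, 19)/(-4678) = -1/(7353*(-340 + 1068)) + (-31 - 24)/(-4678) = -1/7353/728 - 55*(-1/4678) = -1/7353*1/728 + 55/4678 = -1/5352984 + 55/4678 = 147204721/12520629576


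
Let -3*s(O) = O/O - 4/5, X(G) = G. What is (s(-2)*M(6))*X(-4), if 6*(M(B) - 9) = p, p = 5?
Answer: 118/45 ≈ 2.6222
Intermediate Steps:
M(B) = 59/6 (M(B) = 9 + (⅙)*5 = 9 + ⅚ = 59/6)
s(O) = -1/15 (s(O) = -(O/O - 4/5)/3 = -(1 - 4*⅕)/3 = -(1 - ⅘)/3 = -⅓*⅕ = -1/15)
(s(-2)*M(6))*X(-4) = -1/15*59/6*(-4) = -59/90*(-4) = 118/45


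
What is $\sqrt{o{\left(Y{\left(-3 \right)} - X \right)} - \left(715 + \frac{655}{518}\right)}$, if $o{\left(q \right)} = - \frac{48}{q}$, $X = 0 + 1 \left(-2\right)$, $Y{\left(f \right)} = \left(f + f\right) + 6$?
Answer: $\frac{i \sqrt{198630726}}{518} \approx 27.208 i$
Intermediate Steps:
$Y{\left(f \right)} = 6 + 2 f$ ($Y{\left(f \right)} = 2 f + 6 = 6 + 2 f$)
$X = -2$ ($X = 0 - 2 = -2$)
$\sqrt{o{\left(Y{\left(-3 \right)} - X \right)} - \left(715 + \frac{655}{518}\right)} = \sqrt{- \frac{48}{\left(6 + 2 \left(-3\right)\right) - -2} - \left(715 + \frac{655}{518}\right)} = \sqrt{- \frac{48}{\left(6 - 6\right) + 2} + \left(\left(-82 + 655 \left(- \frac{1}{518}\right)\right) - 633\right)} = \sqrt{- \frac{48}{0 + 2} - \frac{371025}{518}} = \sqrt{- \frac{48}{2} - \frac{371025}{518}} = \sqrt{\left(-48\right) \frac{1}{2} - \frac{371025}{518}} = \sqrt{-24 - \frac{371025}{518}} = \sqrt{- \frac{383457}{518}} = \frac{i \sqrt{198630726}}{518}$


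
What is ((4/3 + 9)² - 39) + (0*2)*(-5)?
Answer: 610/9 ≈ 67.778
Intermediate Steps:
((4/3 + 9)² - 39) + (0*2)*(-5) = ((4*(⅓) + 9)² - 39) + 0*(-5) = ((4/3 + 9)² - 39) + 0 = ((31/3)² - 39) + 0 = (961/9 - 39) + 0 = 610/9 + 0 = 610/9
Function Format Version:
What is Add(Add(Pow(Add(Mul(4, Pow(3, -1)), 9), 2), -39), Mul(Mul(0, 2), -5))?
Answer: Rational(610, 9) ≈ 67.778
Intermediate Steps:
Add(Add(Pow(Add(Mul(4, Pow(3, -1)), 9), 2), -39), Mul(Mul(0, 2), -5)) = Add(Add(Pow(Add(Mul(4, Rational(1, 3)), 9), 2), -39), Mul(0, -5)) = Add(Add(Pow(Add(Rational(4, 3), 9), 2), -39), 0) = Add(Add(Pow(Rational(31, 3), 2), -39), 0) = Add(Add(Rational(961, 9), -39), 0) = Add(Rational(610, 9), 0) = Rational(610, 9)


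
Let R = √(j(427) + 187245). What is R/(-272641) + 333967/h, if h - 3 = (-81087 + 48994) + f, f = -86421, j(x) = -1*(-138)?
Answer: -333967/118511 - √187383/272641 ≈ -2.8196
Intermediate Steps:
j(x) = 138
R = √187383 (R = √(138 + 187245) = √187383 ≈ 432.88)
h = -118511 (h = 3 + ((-81087 + 48994) - 86421) = 3 + (-32093 - 86421) = 3 - 118514 = -118511)
R/(-272641) + 333967/h = √187383/(-272641) + 333967/(-118511) = √187383*(-1/272641) + 333967*(-1/118511) = -√187383/272641 - 333967/118511 = -333967/118511 - √187383/272641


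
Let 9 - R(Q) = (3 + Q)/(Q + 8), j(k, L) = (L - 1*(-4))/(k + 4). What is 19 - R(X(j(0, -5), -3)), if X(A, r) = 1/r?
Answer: 238/23 ≈ 10.348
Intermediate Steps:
j(k, L) = (4 + L)/(4 + k) (j(k, L) = (L + 4)/(4 + k) = (4 + L)/(4 + k))
R(Q) = 9 - (3 + Q)/(8 + Q) (R(Q) = 9 - (3 + Q)/(Q + 8) = 9 - (3 + Q)/(8 + Q))
19 - R(X(j(0, -5), -3)) = 19 - (69 + 8/(-3))/(8 + 1/(-3)) = 19 - (69 + 8*(-1/3))/(8 - 1/3) = 19 - (69 - 8/3)/23/3 = 19 - 3*199/(23*3) = 19 - 1*199/23 = 19 - 199/23 = 238/23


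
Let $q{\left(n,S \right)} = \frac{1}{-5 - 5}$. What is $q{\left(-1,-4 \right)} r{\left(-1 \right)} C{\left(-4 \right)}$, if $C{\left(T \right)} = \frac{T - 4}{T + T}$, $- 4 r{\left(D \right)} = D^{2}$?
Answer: $\frac{1}{40} \approx 0.025$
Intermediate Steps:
$q{\left(n,S \right)} = - \frac{1}{10}$ ($q{\left(n,S \right)} = \frac{1}{-10} = - \frac{1}{10}$)
$r{\left(D \right)} = - \frac{D^{2}}{4}$
$C{\left(T \right)} = \frac{-4 + T}{2 T}$
$q{\left(-1,-4 \right)} r{\left(-1 \right)} C{\left(-4 \right)} = - \frac{\left(- \frac{1}{4}\right) \left(-1\right)^{2}}{10} \frac{-4 - 4}{2 \left(-4\right)} = - \frac{\left(- \frac{1}{4}\right) 1}{10} \cdot \frac{1}{2} \left(- \frac{1}{4}\right) \left(-8\right) = \left(- \frac{1}{10}\right) \left(- \frac{1}{4}\right) 1 = \frac{1}{40} \cdot 1 = \frac{1}{40}$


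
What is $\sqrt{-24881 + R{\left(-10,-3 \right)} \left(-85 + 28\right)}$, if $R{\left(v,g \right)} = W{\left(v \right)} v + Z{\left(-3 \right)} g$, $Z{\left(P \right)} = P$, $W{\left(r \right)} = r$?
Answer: $i \sqrt{31094} \approx 176.33 i$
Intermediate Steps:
$R{\left(v,g \right)} = v^{2} - 3 g$ ($R{\left(v,g \right)} = v v - 3 g = v^{2} - 3 g$)
$\sqrt{-24881 + R{\left(-10,-3 \right)} \left(-85 + 28\right)} = \sqrt{-24881 + \left(\left(-10\right)^{2} - -9\right) \left(-85 + 28\right)} = \sqrt{-24881 + \left(100 + 9\right) \left(-57\right)} = \sqrt{-24881 + 109 \left(-57\right)} = \sqrt{-24881 - 6213} = \sqrt{-31094} = i \sqrt{31094}$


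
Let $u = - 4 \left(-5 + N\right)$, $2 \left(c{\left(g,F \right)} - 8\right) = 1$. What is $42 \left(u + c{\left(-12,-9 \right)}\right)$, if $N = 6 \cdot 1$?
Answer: $189$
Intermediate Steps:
$N = 6$
$c{\left(g,F \right)} = \frac{17}{2}$ ($c{\left(g,F \right)} = 8 + \frac{1}{2} \cdot 1 = 8 + \frac{1}{2} = \frac{17}{2}$)
$u = -4$ ($u = - 4 \left(-5 + 6\right) = \left(-4\right) 1 = -4$)
$42 \left(u + c{\left(-12,-9 \right)}\right) = 42 \left(-4 + \frac{17}{2}\right) = 42 \cdot \frac{9}{2} = 189$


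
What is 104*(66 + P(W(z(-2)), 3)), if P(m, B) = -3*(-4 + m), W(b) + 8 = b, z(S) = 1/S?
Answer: 10764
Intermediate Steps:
z(S) = 1/S
W(b) = -8 + b
P(m, B) = 12 - 3*m
104*(66 + P(W(z(-2)), 3)) = 104*(66 + (12 - 3*(-8 + 1/(-2)))) = 104*(66 + (12 - 3*(-8 - 1/2))) = 104*(66 + (12 - 3*(-17/2))) = 104*(66 + (12 + 51/2)) = 104*(66 + 75/2) = 104*(207/2) = 10764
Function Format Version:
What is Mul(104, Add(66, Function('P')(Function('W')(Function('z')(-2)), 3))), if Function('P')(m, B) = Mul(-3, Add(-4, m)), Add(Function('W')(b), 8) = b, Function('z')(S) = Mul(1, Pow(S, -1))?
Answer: 10764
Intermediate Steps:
Function('z')(S) = Pow(S, -1)
Function('W')(b) = Add(-8, b)
Function('P')(m, B) = Add(12, Mul(-3, m))
Mul(104, Add(66, Function('P')(Function('W')(Function('z')(-2)), 3))) = Mul(104, Add(66, Add(12, Mul(-3, Add(-8, Pow(-2, -1)))))) = Mul(104, Add(66, Add(12, Mul(-3, Add(-8, Rational(-1, 2)))))) = Mul(104, Add(66, Add(12, Mul(-3, Rational(-17, 2))))) = Mul(104, Add(66, Add(12, Rational(51, 2)))) = Mul(104, Add(66, Rational(75, 2))) = Mul(104, Rational(207, 2)) = 10764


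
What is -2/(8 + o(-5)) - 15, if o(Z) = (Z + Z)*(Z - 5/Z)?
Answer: -361/24 ≈ -15.042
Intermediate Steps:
o(Z) = 2*Z*(Z - 5/Z) (o(Z) = (2*Z)*(Z - 5/Z) = 2*Z*(Z - 5/Z))
-2/(8 + o(-5)) - 15 = -2/(8 + (-10 + 2*(-5)**2)) - 15 = -2/(8 + (-10 + 2*25)) - 15 = -2/(8 + (-10 + 50)) - 15 = -2/(8 + 40) - 15 = -2/48 - 15 = (1/48)*(-2) - 15 = -1/24 - 15 = -361/24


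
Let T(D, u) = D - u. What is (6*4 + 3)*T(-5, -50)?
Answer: 1215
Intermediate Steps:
(6*4 + 3)*T(-5, -50) = (6*4 + 3)*(-5 - 1*(-50)) = (24 + 3)*(-5 + 50) = 27*45 = 1215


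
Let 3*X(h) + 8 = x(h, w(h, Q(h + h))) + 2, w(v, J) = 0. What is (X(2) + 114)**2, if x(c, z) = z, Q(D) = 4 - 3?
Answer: 12544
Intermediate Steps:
Q(D) = 1
X(h) = -2 (X(h) = -8/3 + (0 + 2)/3 = -8/3 + (1/3)*2 = -8/3 + 2/3 = -2)
(X(2) + 114)**2 = (-2 + 114)**2 = 112**2 = 12544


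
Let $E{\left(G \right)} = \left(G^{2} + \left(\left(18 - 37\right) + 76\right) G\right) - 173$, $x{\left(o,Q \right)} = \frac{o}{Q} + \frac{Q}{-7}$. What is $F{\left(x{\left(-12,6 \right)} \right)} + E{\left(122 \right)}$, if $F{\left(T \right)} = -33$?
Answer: $21632$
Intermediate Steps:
$x{\left(o,Q \right)} = - \frac{Q}{7} + \frac{o}{Q}$ ($x{\left(o,Q \right)} = \frac{o}{Q} + Q \left(- \frac{1}{7}\right) = \frac{o}{Q} - \frac{Q}{7} = - \frac{Q}{7} + \frac{o}{Q}$)
$E{\left(G \right)} = -173 + G^{2} + 57 G$ ($E{\left(G \right)} = \left(G^{2} + \left(-19 + 76\right) G\right) - 173 = \left(G^{2} + 57 G\right) - 173 = -173 + G^{2} + 57 G$)
$F{\left(x{\left(-12,6 \right)} \right)} + E{\left(122 \right)} = -33 + \left(-173 + 122^{2} + 57 \cdot 122\right) = -33 + \left(-173 + 14884 + 6954\right) = -33 + 21665 = 21632$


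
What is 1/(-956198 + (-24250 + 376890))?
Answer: -1/603558 ≈ -1.6568e-6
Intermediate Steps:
1/(-956198 + (-24250 + 376890)) = 1/(-956198 + 352640) = 1/(-603558) = -1/603558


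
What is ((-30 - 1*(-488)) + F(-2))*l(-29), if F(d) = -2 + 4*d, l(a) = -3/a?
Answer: 1344/29 ≈ 46.345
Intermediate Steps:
((-30 - 1*(-488)) + F(-2))*l(-29) = ((-30 - 1*(-488)) + (-2 + 4*(-2)))*(-3/(-29)) = ((-30 + 488) + (-2 - 8))*(-3*(-1/29)) = (458 - 10)*(3/29) = 448*(3/29) = 1344/29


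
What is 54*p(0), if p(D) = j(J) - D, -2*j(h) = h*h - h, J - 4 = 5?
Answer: -1944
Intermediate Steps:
J = 9 (J = 4 + 5 = 9)
j(h) = h/2 - h**2/2 (j(h) = -(h*h - h)/2 = -(h**2 - h)/2 = h/2 - h**2/2)
p(D) = -36 - D (p(D) = (1/2)*9*(1 - 1*9) - D = (1/2)*9*(1 - 9) - D = (1/2)*9*(-8) - D = -36 - D)
54*p(0) = 54*(-36 - 1*0) = 54*(-36 + 0) = 54*(-36) = -1944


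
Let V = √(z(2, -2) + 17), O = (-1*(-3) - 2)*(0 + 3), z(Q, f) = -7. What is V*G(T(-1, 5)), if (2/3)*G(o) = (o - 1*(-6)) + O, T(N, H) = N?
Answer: 12*√10 ≈ 37.947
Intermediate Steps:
O = 3 (O = (3 - 2)*3 = 1*3 = 3)
G(o) = 27/2 + 3*o/2 (G(o) = 3*((o - 1*(-6)) + 3)/2 = 3*((o + 6) + 3)/2 = 3*((6 + o) + 3)/2 = 3*(9 + o)/2 = 27/2 + 3*o/2)
V = √10 (V = √(-7 + 17) = √10 ≈ 3.1623)
V*G(T(-1, 5)) = √10*(27/2 + (3/2)*(-1)) = √10*(27/2 - 3/2) = √10*12 = 12*√10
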